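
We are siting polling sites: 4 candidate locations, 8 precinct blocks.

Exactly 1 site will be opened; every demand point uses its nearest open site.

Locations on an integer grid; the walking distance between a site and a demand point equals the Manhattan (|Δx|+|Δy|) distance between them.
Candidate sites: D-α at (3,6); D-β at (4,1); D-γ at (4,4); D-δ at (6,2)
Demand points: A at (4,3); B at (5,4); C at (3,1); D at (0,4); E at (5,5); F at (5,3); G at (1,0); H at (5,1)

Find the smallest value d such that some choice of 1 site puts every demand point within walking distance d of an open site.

Open {D-β}.
  Farthest demand point is D at walking distance 7 (to D-β); all others are ≤ 7.
With {D-γ} the worst case is 7.
With {D-α} the worst case is 8.
No size-1 selection achieves below 7.

7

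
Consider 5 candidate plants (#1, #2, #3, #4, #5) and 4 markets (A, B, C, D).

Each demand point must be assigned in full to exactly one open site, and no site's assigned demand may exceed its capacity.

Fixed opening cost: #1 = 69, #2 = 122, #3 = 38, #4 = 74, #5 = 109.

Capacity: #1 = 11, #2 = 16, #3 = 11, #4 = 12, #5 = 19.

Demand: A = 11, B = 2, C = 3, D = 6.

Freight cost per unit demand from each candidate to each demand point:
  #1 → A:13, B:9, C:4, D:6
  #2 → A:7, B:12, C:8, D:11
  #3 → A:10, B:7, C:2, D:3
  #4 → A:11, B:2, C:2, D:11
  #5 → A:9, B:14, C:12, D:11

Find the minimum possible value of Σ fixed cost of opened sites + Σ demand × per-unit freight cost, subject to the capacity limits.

Open {#3, #4}; cheapest assignment that respects the capacities:
  #3 (cap 11, load 11): B, C, D — cost 2×7 + 3×2 + 6×3 = 38
  #4 (cap 12, load 11): A — cost 11×11 = 121
  Shipping 159, fixed 112 → total 271.
  Any other capacity-feasible assignment to {#3, #4} ships for at least 159.
Compare {#2, #3}: its best feasible assignment gives total 275.
Compare {#1, #3}: its best feasible assignment gives total 283.
Every other set of open sites that can feasibly serve all demand totals ≥ 275 even under its best assignment. Minimum: 271.

271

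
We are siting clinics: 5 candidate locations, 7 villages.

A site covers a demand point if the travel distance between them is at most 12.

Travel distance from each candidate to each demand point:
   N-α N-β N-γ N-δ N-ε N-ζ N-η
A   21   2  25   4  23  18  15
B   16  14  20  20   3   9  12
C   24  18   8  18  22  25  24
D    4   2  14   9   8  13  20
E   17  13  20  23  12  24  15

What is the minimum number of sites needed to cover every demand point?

Coverage sets (demand points within 12 of each site):
  A: {N-β, N-δ}
  B: {N-ε, N-ζ, N-η}
  C: {N-γ}
  D: {N-α, N-β, N-δ, N-ε}
  E: {N-ε}
No 2 sites suffice: every size-2 union leaves at least one demand point uncovered.
But {B, C, D} covers everything, so the minimum is 3.

3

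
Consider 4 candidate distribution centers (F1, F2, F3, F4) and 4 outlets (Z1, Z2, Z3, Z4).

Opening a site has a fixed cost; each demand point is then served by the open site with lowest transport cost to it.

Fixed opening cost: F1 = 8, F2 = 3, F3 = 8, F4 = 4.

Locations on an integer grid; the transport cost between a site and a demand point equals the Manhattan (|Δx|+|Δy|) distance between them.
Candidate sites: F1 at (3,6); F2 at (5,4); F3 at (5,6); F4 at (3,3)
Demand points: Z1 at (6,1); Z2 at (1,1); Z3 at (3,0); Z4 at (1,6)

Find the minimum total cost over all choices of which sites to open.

Open {F4}: assign each demand point to its cheapest open site.
  Z1→F4 5, Z2→F4 4, Z3→F4 3, Z4→F4 5
  transport cost 17, fixed 4 → total 21.
Compare {F2, F4}: transport cost 16 + fixed 7 = 23.
Compare {F2}: transport cost 23 + fixed 3 = 26.
Compare {F1, F4}: transport cost 14 + fixed 12 = 26.
All other subsets cost ≥ 23. Minimum total cost: 21.

21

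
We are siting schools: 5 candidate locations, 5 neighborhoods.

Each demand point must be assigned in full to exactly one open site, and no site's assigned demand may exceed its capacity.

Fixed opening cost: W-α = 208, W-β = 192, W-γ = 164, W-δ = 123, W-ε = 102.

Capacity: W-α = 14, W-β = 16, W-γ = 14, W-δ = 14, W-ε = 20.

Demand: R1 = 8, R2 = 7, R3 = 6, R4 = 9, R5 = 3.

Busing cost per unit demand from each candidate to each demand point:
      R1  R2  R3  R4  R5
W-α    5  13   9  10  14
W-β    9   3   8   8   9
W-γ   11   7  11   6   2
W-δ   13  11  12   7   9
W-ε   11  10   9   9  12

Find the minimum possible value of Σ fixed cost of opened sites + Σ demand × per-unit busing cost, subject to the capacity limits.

Open {W-β, W-ε}; cheapest assignment that respects the capacities:
  W-β (cap 16, load 15): R1, R2 — cost 8×9 + 7×3 = 93
  W-ε (cap 20, load 18): R3, R4, R5 — cost 6×9 + 9×9 + 3×12 = 171
  Shipping 264, fixed 294 → total 558.
  Any other capacity-feasible assignment to {W-β, W-ε} ships for at least 264.
Compare {W-δ, W-ε}: its best feasible assignment gives total 579.
Compare {W-γ, W-ε}: its best feasible assignment gives total 586.
Every other set of open sites that can feasibly serve all demand totals ≥ 579 even under its best assignment. Minimum: 558.

558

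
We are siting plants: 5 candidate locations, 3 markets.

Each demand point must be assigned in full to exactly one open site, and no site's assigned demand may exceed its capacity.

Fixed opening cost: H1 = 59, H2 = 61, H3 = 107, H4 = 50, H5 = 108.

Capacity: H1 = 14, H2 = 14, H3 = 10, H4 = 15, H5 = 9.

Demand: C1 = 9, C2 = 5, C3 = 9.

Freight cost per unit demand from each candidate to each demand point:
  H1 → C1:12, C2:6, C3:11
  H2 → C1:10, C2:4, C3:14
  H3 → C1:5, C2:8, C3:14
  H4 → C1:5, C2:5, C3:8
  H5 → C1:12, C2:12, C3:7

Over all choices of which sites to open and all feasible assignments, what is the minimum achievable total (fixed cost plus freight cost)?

Open {H1, H4}; cheapest assignment that respects the capacities:
  H1 (cap 14, load 9): C3 — cost 9×11 = 99
  H4 (cap 15, load 14): C1, C2 — cost 9×5 + 5×5 = 70
  Shipping 169, fixed 109 → total 278.
  Any other capacity-feasible assignment to {H1, H4} ships for at least 169.
Compare {H4, H5}: its best feasible assignment gives total 291.
Compare {H2, H4}: its best feasible assignment gives total 293.
Every other set of open sites that can feasibly serve all demand totals ≥ 291 even under its best assignment. Minimum: 278.

278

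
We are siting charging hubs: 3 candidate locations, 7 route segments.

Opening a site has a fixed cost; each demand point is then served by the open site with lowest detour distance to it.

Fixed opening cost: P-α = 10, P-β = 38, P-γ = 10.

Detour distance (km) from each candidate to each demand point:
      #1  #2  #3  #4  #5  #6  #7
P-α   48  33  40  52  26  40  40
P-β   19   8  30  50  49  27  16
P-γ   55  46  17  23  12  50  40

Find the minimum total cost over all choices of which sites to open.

170

Open {P-β, P-γ}: assign each demand point to its cheapest open site.
  #1→P-β 19, #2→P-β 8, #3→P-γ 17, #4→P-γ 23, #5→P-γ 12, #6→P-β 27, #7→P-β 16
  detour distance 122, fixed 48 → total 170.
Compare {P-α, P-β, P-γ}: detour distance 122 + fixed 58 = 180.
Compare {P-α, P-β}: detour distance 176 + fixed 48 = 224.
Compare {P-α, P-γ}: detour distance 213 + fixed 20 = 233.
All other subsets cost ≥ 180. Minimum total cost: 170.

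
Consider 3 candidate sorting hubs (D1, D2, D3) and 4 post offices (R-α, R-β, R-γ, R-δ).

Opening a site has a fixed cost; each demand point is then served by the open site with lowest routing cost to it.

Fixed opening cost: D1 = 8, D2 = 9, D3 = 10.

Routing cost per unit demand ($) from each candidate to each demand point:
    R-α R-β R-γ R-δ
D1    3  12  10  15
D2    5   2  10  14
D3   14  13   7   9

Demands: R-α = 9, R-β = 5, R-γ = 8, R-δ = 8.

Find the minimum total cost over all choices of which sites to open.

192

Open {D1, D2, D3}: assign each demand point to its cheapest open site.
  R-α→D1 9×3=27, R-β→D2 5×2=10, R-γ→D3 8×7=56, R-δ→D3 8×9=72
  routing cost 165, fixed 27 → total 192.
Compare {D2, D3}: routing cost 183 + fixed 19 = 202.
Compare {D1, D3}: routing cost 215 + fixed 18 = 233.
Compare {D1, D2}: routing cost 229 + fixed 17 = 246.
All other subsets cost ≥ 202. Minimum total cost: 192.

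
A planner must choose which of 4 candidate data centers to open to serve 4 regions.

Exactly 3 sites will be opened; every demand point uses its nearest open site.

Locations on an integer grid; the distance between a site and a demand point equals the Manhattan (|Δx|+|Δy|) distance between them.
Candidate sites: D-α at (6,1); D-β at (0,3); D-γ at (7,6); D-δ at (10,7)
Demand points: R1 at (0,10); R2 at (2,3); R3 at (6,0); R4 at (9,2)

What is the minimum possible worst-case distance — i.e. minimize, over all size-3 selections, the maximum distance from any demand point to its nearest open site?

Open {D-α, D-β, D-γ}.
  Farthest demand point is R1 at distance 7 (to D-β); all others are ≤ 7.
With {D-α, D-β, D-δ} the worst case is 7.
With {D-β, D-γ, D-δ} the worst case is 7.
No size-3 selection achieves below 7.

7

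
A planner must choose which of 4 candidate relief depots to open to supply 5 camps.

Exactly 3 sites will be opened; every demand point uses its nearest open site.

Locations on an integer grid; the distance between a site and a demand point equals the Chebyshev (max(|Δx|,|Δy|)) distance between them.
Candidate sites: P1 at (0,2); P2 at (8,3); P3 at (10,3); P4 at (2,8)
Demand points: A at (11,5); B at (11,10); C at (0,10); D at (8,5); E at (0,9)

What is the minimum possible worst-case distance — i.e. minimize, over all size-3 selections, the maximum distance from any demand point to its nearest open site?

Open {P1, P2, P4}.
  Farthest demand point is B at distance 7 (to P2); all others are ≤ 7.
With {P1, P3, P4} the worst case is 7.
With {P2, P3, P4} the worst case is 7.
No size-3 selection achieves below 7.

7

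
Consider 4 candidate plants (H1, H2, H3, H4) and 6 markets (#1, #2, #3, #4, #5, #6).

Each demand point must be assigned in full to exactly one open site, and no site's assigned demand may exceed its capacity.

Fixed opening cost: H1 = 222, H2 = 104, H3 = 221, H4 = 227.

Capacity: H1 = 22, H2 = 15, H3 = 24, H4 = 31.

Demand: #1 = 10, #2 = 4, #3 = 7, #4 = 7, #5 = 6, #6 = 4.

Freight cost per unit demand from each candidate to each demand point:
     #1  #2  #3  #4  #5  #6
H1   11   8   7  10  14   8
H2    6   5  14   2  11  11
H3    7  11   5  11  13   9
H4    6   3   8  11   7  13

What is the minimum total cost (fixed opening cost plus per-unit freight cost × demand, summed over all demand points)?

Open {H2, H4}; cheapest assignment that respects the capacities:
  H2 (cap 15, load 11): #4, #6 — cost 7×2 + 4×11 = 58
  H4 (cap 31, load 27): #1, #2, #3, #5 — cost 10×6 + 4×3 + 7×8 + 6×7 = 170
  Shipping 228, fixed 331 → total 559.
  Any other capacity-feasible assignment to {H2, H4} ships for at least 228.
Compare {H2, H3}: its best feasible assignment gives total 586.
Compare {H3, H4}: its best feasible assignment gives total 710.
Every other set of open sites that can feasibly serve all demand totals ≥ 586 even under its best assignment. Minimum: 559.

559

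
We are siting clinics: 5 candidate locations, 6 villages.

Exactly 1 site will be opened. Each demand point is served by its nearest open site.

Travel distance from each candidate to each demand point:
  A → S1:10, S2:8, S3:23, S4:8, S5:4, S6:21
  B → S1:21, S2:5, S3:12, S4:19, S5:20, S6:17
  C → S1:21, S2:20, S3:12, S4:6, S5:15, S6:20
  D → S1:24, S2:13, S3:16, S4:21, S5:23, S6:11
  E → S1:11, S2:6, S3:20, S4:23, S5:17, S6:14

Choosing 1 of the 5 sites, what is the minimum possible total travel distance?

Open {A}.
  S1→A 10, S2→A 8, S3→A 23, S4→A 8, S5→A 4, S6→A 21  ⇒ total 74.
Compare {E}: total 91.
Compare {B}: total 94.
No size-1 selection does better; minimum is 74.

74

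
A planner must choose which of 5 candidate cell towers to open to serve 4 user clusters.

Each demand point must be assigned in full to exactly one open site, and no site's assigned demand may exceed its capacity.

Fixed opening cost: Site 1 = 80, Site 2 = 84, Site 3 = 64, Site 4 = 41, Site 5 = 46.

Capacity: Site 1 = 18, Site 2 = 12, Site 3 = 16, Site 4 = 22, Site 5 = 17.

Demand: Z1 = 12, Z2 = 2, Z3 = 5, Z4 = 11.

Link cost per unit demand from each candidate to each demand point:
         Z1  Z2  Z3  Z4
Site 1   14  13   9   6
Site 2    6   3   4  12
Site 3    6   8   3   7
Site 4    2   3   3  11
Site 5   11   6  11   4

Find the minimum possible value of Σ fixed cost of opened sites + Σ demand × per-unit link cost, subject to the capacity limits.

Open {Site 4, Site 5}; cheapest assignment that respects the capacities:
  Site 4 (cap 22, load 19): Z1, Z2, Z3 — cost 12×2 + 2×3 + 5×3 = 45
  Site 5 (cap 17, load 11): Z4 — cost 11×4 = 44
  Shipping 89, fixed 87 → total 176.
  Any other capacity-feasible assignment to {Site 4, Site 5} ships for at least 89.
Compare {Site 3, Site 4}: its best feasible assignment gives total 227.
Compare {Site 1, Site 4}: its best feasible assignment gives total 232.
Every other set of open sites that can feasibly serve all demand totals ≥ 227 even under its best assignment. Minimum: 176.

176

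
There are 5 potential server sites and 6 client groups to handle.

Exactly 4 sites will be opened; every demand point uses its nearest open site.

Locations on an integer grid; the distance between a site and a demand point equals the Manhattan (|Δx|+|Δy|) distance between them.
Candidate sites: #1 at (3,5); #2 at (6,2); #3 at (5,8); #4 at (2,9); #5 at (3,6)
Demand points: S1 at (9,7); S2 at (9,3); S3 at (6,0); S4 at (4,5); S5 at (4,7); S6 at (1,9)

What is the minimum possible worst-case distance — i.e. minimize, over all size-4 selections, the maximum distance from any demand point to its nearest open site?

5

Open {#1, #2, #3, #4}.
  Farthest demand point is S1 at distance 5 (to #3); all others are ≤ 5.
With {#1, #2, #3, #5} the worst case is 5.
With {#2, #3, #4, #5} the worst case is 5.
No size-4 selection achieves below 5.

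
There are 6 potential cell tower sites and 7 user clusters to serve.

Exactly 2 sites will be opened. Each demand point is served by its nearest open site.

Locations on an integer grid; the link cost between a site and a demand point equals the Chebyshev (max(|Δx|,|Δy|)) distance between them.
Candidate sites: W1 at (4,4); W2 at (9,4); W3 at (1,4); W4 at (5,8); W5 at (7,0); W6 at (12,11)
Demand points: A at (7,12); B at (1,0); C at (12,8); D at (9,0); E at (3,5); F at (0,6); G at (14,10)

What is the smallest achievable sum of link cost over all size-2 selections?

Open {W1, W6}.
  A→W6 5, B→W1 4, C→W6 3, D→W1 5, E→W1 1, F→W1 4, G→W6 2  ⇒ total 24.
Compare {W3, W6}: total 26.
Compare {W2, W3}: total 30.
No size-2 selection does better; minimum is 24.

24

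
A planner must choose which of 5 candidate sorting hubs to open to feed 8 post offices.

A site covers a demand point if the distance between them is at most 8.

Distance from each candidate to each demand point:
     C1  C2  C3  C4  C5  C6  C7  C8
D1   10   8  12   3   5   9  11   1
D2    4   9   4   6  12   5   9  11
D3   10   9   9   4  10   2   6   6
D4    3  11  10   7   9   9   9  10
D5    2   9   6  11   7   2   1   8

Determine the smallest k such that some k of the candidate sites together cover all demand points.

2

Coverage sets (demand points within 8 of each site):
  D1: {C2, C4, C5, C8}
  D2: {C1, C3, C4, C6}
  D3: {C4, C6, C7, C8}
  D4: {C1, C4}
  D5: {C1, C3, C5, C6, C7, C8}
No single site covers all 8 demand points.
But {D1, D5} covers everything, so the minimum is 2.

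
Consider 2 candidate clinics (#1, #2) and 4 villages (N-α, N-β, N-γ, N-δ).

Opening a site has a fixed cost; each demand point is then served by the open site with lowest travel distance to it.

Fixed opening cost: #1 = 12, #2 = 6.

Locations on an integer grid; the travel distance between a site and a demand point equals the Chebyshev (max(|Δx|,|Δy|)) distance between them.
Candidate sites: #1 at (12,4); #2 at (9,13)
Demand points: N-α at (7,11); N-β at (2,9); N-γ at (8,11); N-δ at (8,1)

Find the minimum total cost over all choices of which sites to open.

Open {#2}: assign each demand point to its cheapest open site.
  N-α→#2 2, N-β→#2 7, N-γ→#2 2, N-δ→#2 12
  travel distance 23, fixed 6 → total 29.
Compare {#1, #2}: travel distance 15 + fixed 18 = 33.
Compare {#1}: travel distance 28 + fixed 12 = 40.

29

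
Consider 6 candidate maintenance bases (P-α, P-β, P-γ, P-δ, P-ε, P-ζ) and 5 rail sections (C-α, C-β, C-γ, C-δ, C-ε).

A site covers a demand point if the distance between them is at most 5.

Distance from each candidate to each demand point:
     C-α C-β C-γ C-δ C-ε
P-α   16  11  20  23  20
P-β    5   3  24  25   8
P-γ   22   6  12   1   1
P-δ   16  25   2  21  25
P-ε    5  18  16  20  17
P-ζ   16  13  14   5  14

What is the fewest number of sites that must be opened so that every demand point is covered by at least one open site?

Coverage sets (demand points within 5 of each site):
  P-α: {}
  P-β: {C-α, C-β}
  P-γ: {C-δ, C-ε}
  P-δ: {C-γ}
  P-ε: {C-α}
  P-ζ: {C-δ}
No 2 sites suffice: every size-2 union leaves at least one demand point uncovered.
But {P-β, P-γ, P-δ} covers everything, so the minimum is 3.

3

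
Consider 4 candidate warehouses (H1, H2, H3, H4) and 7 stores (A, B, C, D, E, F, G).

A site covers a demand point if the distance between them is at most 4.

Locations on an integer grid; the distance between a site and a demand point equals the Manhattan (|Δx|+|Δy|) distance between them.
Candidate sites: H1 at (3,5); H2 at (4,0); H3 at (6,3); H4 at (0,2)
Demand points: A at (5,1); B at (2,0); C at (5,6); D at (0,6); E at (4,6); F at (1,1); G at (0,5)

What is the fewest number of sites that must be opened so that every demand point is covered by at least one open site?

2

Coverage sets (demand points within 4 of each site):
  H1: {C, D, E, G}
  H2: {A, B, F}
  H3: {A, C}
  H4: {B, D, F, G}
No single site covers all 7 demand points.
But {H1, H2} covers everything, so the minimum is 2.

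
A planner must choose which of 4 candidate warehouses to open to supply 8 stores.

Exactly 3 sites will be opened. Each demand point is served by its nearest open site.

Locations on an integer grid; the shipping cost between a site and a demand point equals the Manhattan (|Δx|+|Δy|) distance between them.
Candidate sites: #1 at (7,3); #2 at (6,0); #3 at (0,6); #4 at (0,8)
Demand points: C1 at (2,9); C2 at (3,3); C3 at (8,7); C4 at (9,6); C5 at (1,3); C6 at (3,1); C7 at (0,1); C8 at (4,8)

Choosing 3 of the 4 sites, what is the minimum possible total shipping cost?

Open {#1, #3, #4}.
  C1→#4 3, C2→#1 4, C3→#1 5, C4→#1 5, C5→#3 4, C6→#1 6, C7→#3 5, C8→#4 4  ⇒ total 36.
Compare {#1, #2, #3}: total 38.
Compare {#1, #2, #4}: total 38.
No size-3 selection does better; minimum is 36.

36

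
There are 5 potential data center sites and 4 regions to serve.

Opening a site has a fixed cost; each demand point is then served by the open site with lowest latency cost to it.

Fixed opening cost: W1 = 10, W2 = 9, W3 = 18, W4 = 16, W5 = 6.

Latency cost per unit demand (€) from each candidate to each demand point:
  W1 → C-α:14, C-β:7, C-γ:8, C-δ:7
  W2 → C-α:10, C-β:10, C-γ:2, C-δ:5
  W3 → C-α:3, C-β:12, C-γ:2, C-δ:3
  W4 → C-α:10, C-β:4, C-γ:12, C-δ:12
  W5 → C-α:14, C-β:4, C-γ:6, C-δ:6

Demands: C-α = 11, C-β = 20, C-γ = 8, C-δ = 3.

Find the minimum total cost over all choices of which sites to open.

Open {W3, W5}: assign each demand point to its cheapest open site.
  C-α→W3 11×3=33, C-β→W5 20×4=80, C-γ→W3 8×2=16, C-δ→W3 3×3=9
  latency cost 138, fixed 24 → total 162.
Compare {W2, W3, W5}: latency cost 138 + fixed 33 = 171.
Compare {W3, W4}: latency cost 138 + fixed 34 = 172.
Compare {W1, W3, W5}: latency cost 138 + fixed 34 = 172.
All other subsets cost ≥ 171. Minimum total cost: 162.

162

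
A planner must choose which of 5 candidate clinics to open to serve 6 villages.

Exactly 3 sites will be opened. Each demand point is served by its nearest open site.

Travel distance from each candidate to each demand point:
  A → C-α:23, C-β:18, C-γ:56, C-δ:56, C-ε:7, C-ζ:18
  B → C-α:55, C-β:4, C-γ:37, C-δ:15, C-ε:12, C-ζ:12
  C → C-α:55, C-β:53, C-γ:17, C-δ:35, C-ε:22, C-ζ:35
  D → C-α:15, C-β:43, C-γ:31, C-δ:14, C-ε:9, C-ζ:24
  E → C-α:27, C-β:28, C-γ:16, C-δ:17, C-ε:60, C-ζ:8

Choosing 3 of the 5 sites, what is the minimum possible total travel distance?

66

Open {B, D, E}.
  C-α→D 15, C-β→B 4, C-γ→E 16, C-δ→D 14, C-ε→D 9, C-ζ→E 8  ⇒ total 66.
Compare {B, C, D}: total 71.
Compare {A, B, E}: total 73.
No size-3 selection does better; minimum is 66.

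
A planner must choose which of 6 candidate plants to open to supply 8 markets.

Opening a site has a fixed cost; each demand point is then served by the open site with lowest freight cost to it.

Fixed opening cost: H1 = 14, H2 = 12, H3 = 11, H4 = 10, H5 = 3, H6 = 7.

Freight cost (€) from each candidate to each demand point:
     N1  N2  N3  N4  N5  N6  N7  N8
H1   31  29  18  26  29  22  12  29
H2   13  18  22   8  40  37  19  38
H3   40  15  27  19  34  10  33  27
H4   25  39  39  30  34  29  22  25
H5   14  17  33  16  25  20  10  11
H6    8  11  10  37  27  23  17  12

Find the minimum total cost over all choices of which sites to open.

121

Open {H5, H6}: assign each demand point to its cheapest open site.
  N1→H6 8, N2→H6 11, N3→H6 10, N4→H5 16, N5→H5 25, N6→H5 20, N7→H5 10, N8→H5 11
  freight cost 111, fixed 10 → total 121.
Compare {H3, H5, H6}: freight cost 101 + fixed 21 = 122.
Compare {H2, H5, H6}: freight cost 103 + fixed 22 = 125.
Compare {H2, H3, H5, H6}: freight cost 93 + fixed 33 = 126.
All other subsets cost ≥ 122. Minimum total cost: 121.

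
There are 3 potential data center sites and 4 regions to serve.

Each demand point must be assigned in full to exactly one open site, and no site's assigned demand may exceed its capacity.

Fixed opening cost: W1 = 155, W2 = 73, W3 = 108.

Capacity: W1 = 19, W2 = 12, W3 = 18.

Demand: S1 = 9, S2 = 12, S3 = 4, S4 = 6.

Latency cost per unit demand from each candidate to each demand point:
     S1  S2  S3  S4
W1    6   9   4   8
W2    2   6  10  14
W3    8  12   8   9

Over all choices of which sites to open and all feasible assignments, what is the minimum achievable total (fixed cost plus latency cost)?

418

Open {W1, W2}; cheapest assignment that respects the capacities:
  W1 (cap 19, load 19): S1, S3, S4 — cost 9×6 + 4×4 + 6×8 = 118
  W2 (cap 12, load 12): S2 — cost 12×6 = 72
  Shipping 190, fixed 228 → total 418.
  Any other capacity-feasible assignment to {W1, W2} ships for at least 190.
Compare {W1, W3}: its best feasible assignment gives total 513.
Compare {W1, W2, W3}: its best feasible assignment gives total 526.
Every other set of open sites that can feasibly serve all demand totals ≥ 513 even under its best assignment. Minimum: 418.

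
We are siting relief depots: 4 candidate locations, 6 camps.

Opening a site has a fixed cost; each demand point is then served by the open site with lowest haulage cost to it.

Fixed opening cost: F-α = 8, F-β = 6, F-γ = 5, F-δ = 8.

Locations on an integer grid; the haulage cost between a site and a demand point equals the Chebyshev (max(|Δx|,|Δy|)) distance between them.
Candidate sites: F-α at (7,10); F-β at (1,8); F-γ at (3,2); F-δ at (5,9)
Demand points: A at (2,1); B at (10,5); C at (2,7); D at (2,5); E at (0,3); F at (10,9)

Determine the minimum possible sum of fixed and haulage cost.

31

Open {F-γ}: assign each demand point to its cheapest open site.
  A→F-γ 1, B→F-γ 7, C→F-γ 5, D→F-γ 3, E→F-γ 3, F→F-γ 7
  haulage cost 26, fixed 5 → total 31.
Compare {F-α, F-γ}: haulage cost 20 + fixed 13 = 33.
Compare {F-β, F-γ}: haulage cost 22 + fixed 11 = 33.
Compare {F-γ, F-δ}: haulage cost 20 + fixed 13 = 33.
All other subsets cost ≥ 33. Minimum total cost: 31.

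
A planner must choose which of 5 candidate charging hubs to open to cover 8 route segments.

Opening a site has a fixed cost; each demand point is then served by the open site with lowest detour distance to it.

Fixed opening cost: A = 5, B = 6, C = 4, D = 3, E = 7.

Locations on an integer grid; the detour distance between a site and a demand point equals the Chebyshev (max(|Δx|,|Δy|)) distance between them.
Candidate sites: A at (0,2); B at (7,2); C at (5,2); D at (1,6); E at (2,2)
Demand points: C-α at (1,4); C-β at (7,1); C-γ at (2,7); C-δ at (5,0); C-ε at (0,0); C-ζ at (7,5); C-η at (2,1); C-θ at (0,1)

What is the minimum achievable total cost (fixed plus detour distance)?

27

Open {A, C, D}: assign each demand point to its cheapest open site.
  C-α→A 2, C-β→C 2, C-γ→D 1, C-δ→C 2, C-ε→A 2, C-ζ→C 3, C-η→A 2, C-θ→A 1
  detour distance 15, fixed 12 → total 27.
Compare {A, C}: detour distance 19 + fixed 9 = 28.
Compare {A, B, D}: detour distance 14 + fixed 14 = 28.
Compare {A, B}: detour distance 18 + fixed 11 = 29.
All other subsets cost ≥ 28. Minimum total cost: 27.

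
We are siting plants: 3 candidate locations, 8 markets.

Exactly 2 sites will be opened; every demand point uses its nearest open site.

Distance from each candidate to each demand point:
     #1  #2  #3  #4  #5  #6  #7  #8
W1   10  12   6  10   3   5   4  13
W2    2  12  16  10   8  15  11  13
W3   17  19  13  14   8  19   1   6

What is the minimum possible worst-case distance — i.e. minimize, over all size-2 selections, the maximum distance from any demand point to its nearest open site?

12

Open {W1, W3}.
  Farthest demand point is #2 at distance 12 (to W1); all others are ≤ 12.
With {W1, W2} the worst case is 13.
With {W2, W3} the worst case is 15.
No size-2 selection achieves below 12.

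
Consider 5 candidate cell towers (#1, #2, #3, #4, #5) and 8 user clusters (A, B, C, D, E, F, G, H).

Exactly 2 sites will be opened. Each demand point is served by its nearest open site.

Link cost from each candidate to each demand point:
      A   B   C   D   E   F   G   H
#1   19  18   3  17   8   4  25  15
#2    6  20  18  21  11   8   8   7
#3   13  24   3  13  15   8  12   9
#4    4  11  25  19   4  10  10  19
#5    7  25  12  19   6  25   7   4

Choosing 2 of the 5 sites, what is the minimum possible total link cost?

62

Open {#3, #4}.
  A→#4 4, B→#4 11, C→#3 3, D→#3 13, E→#4 4, F→#3 8, G→#4 10, H→#3 9  ⇒ total 62.
Compare {#1, #5}: total 66.
Compare {#1, #4}: total 68.
No size-2 selection does better; minimum is 62.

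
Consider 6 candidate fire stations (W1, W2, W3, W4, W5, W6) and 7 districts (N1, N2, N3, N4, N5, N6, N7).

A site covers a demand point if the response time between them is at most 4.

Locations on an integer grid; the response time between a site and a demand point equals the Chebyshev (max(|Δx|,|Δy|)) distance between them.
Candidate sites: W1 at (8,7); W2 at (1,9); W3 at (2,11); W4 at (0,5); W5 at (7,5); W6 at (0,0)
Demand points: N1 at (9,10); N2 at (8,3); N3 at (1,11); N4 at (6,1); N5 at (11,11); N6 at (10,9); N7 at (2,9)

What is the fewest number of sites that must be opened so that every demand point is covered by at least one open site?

3

Coverage sets (demand points within 4 of each site):
  W1: {N1, N2, N5, N6}
  W2: {N3, N7}
  W3: {N3, N7}
  W4: {N7}
  W5: {N2, N4, N6}
  W6: {}
No 2 sites suffice: every size-2 union leaves at least one demand point uncovered.
But {W1, W2, W5} covers everything, so the minimum is 3.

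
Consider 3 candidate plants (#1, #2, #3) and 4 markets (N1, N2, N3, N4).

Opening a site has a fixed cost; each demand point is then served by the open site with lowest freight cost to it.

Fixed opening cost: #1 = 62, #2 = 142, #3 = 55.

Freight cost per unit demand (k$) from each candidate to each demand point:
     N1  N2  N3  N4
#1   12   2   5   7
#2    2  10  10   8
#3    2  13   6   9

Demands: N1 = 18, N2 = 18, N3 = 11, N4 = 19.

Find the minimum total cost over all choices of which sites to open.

377

Open {#1, #3}: assign each demand point to its cheapest open site.
  N1→#3 18×2=36, N2→#1 18×2=36, N3→#1 11×5=55, N4→#1 19×7=133
  freight cost 260, fixed 117 → total 377.
Compare {#1, #2}: freight cost 260 + fixed 204 = 464.
Compare {#1}: freight cost 440 + fixed 62 = 502.
Compare {#1, #2, #3}: freight cost 260 + fixed 259 = 519.
All other subsets cost ≥ 464. Minimum total cost: 377.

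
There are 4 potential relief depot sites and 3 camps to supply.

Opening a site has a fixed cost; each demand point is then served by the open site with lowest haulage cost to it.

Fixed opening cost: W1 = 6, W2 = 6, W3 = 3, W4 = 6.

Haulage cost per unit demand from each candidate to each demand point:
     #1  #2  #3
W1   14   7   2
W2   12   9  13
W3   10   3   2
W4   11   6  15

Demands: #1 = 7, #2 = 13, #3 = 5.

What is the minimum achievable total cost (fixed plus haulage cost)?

Open {W3}: assign each demand point to its cheapest open site.
  #1→W3 7×10=70, #2→W3 13×3=39, #3→W3 5×2=10
  haulage cost 119, fixed 3 → total 122.
Compare {W1, W3}: haulage cost 119 + fixed 9 = 128.
Compare {W2, W3}: haulage cost 119 + fixed 9 = 128.
Compare {W3, W4}: haulage cost 119 + fixed 9 = 128.
All other subsets cost ≥ 128. Minimum total cost: 122.

122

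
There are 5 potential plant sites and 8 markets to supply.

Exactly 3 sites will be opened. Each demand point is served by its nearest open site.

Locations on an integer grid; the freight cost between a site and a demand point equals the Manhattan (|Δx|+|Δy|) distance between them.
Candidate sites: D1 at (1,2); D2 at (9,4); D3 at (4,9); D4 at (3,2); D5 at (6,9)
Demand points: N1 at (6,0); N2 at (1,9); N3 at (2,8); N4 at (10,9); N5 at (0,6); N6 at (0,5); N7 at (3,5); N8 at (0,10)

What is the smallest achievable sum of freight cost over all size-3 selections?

Open {D1, D3, D4}.
  N1→D4 5, N2→D3 3, N3→D3 3, N4→D3 6, N5→D1 5, N6→D1 4, N7→D4 3, N8→D3 5  ⇒ total 34.
Compare {D1, D3, D5}: total 36.
Compare {D3, D4, D5}: total 36.
No size-3 selection does better; minimum is 34.

34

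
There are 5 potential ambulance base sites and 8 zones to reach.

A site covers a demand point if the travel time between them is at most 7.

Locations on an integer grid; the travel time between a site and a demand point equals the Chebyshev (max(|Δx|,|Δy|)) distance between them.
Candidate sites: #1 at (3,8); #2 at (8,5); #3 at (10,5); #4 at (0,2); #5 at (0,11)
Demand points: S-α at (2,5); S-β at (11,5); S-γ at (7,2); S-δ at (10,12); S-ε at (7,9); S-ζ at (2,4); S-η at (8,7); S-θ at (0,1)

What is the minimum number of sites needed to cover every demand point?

2

Coverage sets (demand points within 7 of each site):
  #1: {S-α, S-γ, S-δ, S-ε, S-ζ, S-η, S-θ}
  #2: {S-α, S-β, S-γ, S-δ, S-ε, S-ζ, S-η}
  #3: {S-β, S-γ, S-δ, S-ε, S-η}
  #4: {S-α, S-γ, S-ε, S-ζ, S-θ}
  #5: {S-α, S-ε, S-ζ}
No single site covers all 8 demand points.
But {#1, #2} covers everything, so the minimum is 2.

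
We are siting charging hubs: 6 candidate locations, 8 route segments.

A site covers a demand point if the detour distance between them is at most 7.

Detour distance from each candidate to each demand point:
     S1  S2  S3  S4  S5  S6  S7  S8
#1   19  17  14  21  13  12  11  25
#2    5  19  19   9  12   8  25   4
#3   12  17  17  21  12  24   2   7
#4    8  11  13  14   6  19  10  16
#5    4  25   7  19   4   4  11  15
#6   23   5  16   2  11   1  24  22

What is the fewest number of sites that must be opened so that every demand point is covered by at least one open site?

3

Coverage sets (demand points within 7 of each site):
  #1: {}
  #2: {S1, S8}
  #3: {S7, S8}
  #4: {S5}
  #5: {S1, S3, S5, S6}
  #6: {S2, S4, S6}
No 2 sites suffice: every size-2 union leaves at least one demand point uncovered.
But {#3, #5, #6} covers everything, so the minimum is 3.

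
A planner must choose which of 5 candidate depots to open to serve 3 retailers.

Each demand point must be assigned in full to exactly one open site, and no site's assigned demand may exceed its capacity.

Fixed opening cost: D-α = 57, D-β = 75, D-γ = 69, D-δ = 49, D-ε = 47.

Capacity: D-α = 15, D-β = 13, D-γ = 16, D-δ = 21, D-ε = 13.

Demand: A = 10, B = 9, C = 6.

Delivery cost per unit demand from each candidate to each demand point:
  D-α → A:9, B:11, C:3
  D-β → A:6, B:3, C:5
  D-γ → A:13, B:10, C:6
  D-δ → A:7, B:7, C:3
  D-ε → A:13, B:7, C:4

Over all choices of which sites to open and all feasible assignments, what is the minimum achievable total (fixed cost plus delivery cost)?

Open {D-β, D-δ}; cheapest assignment that respects the capacities:
  D-β (cap 13, load 9): B — cost 9×3 = 27
  D-δ (cap 21, load 16): A, C — cost 10×7 + 6×3 = 88
  Shipping 115, fixed 124 → total 239.
  Any other capacity-feasible assignment to {D-β, D-δ} ships for at least 115.
Compare {D-δ, D-ε}: its best feasible assignment gives total 247.
Compare {D-α, D-δ}: its best feasible assignment gives total 257.
Every other set of open sites that can feasibly serve all demand totals ≥ 247 even under its best assignment. Minimum: 239.

239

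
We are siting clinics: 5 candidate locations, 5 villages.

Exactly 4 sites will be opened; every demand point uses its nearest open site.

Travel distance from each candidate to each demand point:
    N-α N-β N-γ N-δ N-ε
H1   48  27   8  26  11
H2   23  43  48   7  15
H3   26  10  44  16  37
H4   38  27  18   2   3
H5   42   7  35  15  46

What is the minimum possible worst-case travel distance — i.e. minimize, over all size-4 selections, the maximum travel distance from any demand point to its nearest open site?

23

Open {H1, H2, H3, H4}.
  Farthest demand point is N-α at travel distance 23 (to H2); all others are ≤ 23.
With {H1, H2, H3, H5} the worst case is 23.
With {H1, H2, H4, H5} the worst case is 23.
No size-4 selection achieves below 23.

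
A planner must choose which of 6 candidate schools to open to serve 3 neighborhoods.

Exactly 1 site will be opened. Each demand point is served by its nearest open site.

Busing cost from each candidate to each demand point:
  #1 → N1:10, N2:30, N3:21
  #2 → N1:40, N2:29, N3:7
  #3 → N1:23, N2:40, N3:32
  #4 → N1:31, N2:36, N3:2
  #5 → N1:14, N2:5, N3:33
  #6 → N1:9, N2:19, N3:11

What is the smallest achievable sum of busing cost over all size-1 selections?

39

Open {#6}.
  N1→#6 9, N2→#6 19, N3→#6 11  ⇒ total 39.
Compare {#5}: total 52.
Compare {#1}: total 61.
No size-1 selection does better; minimum is 39.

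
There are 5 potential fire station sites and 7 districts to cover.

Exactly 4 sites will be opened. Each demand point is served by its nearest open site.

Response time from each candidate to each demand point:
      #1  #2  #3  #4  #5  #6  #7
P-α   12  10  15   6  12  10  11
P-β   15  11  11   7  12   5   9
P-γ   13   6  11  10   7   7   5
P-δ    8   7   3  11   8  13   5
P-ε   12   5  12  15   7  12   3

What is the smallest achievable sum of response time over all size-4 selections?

Open {P-α, P-β, P-δ, P-ε}.
  #1→P-δ 8, #2→P-ε 5, #3→P-δ 3, #4→P-α 6, #5→P-ε 7, #6→P-β 5, #7→P-ε 3  ⇒ total 37.
Compare {P-β, P-γ, P-δ, P-ε}: total 38.
Compare {P-α, P-γ, P-δ, P-ε}: total 39.
No size-4 selection does better; minimum is 37.

37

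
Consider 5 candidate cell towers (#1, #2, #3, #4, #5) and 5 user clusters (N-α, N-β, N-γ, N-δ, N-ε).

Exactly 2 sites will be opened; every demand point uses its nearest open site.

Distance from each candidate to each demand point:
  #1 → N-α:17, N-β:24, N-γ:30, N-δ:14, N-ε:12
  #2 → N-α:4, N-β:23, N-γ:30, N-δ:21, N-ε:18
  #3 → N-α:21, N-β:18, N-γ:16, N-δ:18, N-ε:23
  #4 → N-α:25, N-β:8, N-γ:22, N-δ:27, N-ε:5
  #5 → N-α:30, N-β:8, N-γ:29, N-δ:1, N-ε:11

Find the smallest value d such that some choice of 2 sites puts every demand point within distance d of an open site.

Open {#1, #3}.
  Farthest demand point is N-β at distance 18 (to #3); all others are ≤ 18.
With {#2, #3} the worst case is 18.
With {#3, #4} the worst case is 21.
No size-2 selection achieves below 18.

18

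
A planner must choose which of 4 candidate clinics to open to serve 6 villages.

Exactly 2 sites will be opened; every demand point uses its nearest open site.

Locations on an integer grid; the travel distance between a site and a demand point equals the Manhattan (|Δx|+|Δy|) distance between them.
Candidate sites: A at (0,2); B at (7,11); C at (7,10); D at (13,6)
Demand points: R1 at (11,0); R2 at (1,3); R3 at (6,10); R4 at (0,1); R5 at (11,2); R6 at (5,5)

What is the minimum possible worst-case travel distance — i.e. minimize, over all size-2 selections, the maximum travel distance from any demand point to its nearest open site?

11

Open {A, D}.
  Farthest demand point is R3 at travel distance 11 (to D); all others are ≤ 11.
With {A, B} the worst case is 13.
With {A, C} the worst case is 13.
No size-2 selection achieves below 11.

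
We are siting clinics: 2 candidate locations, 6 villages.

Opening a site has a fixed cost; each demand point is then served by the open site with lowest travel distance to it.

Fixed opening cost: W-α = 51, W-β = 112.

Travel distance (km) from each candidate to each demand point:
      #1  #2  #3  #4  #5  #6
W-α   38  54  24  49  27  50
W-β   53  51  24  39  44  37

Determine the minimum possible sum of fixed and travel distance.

Open {W-α}: assign each demand point to its cheapest open site.
  #1→W-α 38, #2→W-α 54, #3→W-α 24, #4→W-α 49, #5→W-α 27, #6→W-α 50
  travel distance 242, fixed 51 → total 293.
Compare {W-β}: travel distance 248 + fixed 112 = 360.
Compare {W-α, W-β}: travel distance 216 + fixed 163 = 379.

293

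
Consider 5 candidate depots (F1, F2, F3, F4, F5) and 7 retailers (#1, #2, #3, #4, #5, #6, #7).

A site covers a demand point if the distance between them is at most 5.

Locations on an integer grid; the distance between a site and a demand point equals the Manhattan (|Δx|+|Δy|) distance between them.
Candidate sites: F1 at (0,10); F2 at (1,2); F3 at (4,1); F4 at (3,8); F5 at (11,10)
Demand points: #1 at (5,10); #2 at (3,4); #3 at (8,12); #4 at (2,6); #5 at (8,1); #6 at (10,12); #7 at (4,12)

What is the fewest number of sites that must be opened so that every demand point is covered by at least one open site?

3

Coverage sets (demand points within 5 of each site):
  F1: {#1}
  F2: {#2, #4}
  F3: {#2, #5}
  F4: {#1, #2, #4, #7}
  F5: {#3, #6}
No 2 sites suffice: every size-2 union leaves at least one demand point uncovered.
But {F3, F4, F5} covers everything, so the minimum is 3.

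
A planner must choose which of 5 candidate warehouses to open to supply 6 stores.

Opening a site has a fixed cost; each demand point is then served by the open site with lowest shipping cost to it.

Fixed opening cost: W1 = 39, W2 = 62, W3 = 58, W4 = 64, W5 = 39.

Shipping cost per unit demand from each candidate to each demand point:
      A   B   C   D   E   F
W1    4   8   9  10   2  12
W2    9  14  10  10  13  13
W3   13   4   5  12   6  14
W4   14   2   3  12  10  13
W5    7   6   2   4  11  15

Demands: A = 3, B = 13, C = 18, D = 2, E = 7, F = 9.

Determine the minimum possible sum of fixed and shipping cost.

334

Open {W1, W5}: assign each demand point to its cheapest open site.
  A→W1 3×4=12, B→W5 13×6=78, C→W5 18×2=36, D→W5 2×4=8, E→W1 7×2=14, F→W1 9×12=108
  shipping cost 256, fixed 78 → total 334.
Compare {W1, W4}: shipping cost 234 + fixed 103 = 337.
Compare {W1, W4, W5}: shipping cost 204 + fixed 142 = 346.
Compare {W1, W3, W5}: shipping cost 230 + fixed 136 = 366.
All other subsets cost ≥ 337. Minimum total cost: 334.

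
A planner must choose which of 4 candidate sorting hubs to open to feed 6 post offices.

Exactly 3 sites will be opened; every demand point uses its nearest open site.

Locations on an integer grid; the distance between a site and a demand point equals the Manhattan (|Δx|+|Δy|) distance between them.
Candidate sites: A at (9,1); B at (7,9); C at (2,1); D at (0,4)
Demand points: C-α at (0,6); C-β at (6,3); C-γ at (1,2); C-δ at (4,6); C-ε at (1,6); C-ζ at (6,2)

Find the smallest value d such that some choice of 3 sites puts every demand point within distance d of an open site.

6

Open {A, B, D}.
  Farthest demand point is C-δ at distance 6 (to B); all others are ≤ 6.
With {A, C, D} the worst case is 6.
With {B, C, D} the worst case is 6.
No size-3 selection achieves below 6.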